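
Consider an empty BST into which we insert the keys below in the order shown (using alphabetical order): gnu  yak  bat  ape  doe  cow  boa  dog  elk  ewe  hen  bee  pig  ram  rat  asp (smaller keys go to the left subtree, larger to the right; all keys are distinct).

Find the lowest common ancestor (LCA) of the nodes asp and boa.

bat

gnu: root
yak: right child of gnu (depth 1)
bat: left child of gnu (depth 1)
ape: left child of bat (depth 2)
doe: right child of bat (depth 2)
cow: left child of doe (depth 3)
boa: left child of cow (depth 4)
dog: right child of doe (depth 3)
elk: right child of dog (depth 4)
ewe: right child of elk (depth 5)
hen: left child of yak (depth 2)
bee: left child of boa (depth 5)
pig: right child of hen (depth 3)
ram: right child of pig (depth 4)
rat: right child of ram (depth 5)
asp: right child of ape (depth 3)

Path to asp: gnu → bat → ape → asp
Path to boa: gnu → bat → doe → cow → boa
The paths share a prefix ending at bat, then split left and right.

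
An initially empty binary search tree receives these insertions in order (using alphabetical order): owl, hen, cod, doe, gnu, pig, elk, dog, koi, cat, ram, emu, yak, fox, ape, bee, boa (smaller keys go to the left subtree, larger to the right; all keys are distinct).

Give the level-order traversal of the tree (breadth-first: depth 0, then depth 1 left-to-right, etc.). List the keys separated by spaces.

owl hen pig cod koi ram cat doe yak ape gnu bee elk boa dog emu fox

Insert owl: tree is empty, so owl becomes the root.
Insert hen: hen < owl → go left. Place as left child of owl.
Insert cod: cod < owl → go left; cod < hen → go left. Place as left child of hen.
Insert doe: doe < owl → go left; doe < hen → go left; doe > cod → go right. Place as right child of cod.
Insert gnu: gnu < owl → go left; gnu < hen → go left; gnu > cod → go right; gnu > doe → go right. Place as right child of doe.
Insert pig: pig > owl → go right. Place as right child of owl.
Insert elk: elk < owl → go left; elk < hen → go left; elk > cod → go right; elk > doe → go right; elk < gnu → go left. Place as left child of gnu.
Insert dog: dog < owl → go left; dog < hen → go left; dog > cod → go right; dog > doe → go right; dog < gnu → go left; dog < elk → go left. Place as left child of elk.
Insert koi: koi < owl → go left; koi > hen → go right. Place as right child of hen.
Insert cat: cat < owl → go left; cat < hen → go left; cat < cod → go left. Place as left child of cod.
Insert ram: ram > owl → go right; ram > pig → go right. Place as right child of pig.
Insert emu: emu < owl → go left; emu < hen → go left; emu > cod → go right; emu > doe → go right; emu < gnu → go left; emu > elk → go right. Place as right child of elk.
Insert yak: yak > owl → go right; yak > pig → go right; yak > ram → go right. Place as right child of ram.
Insert fox: fox < owl → go left; fox < hen → go left; fox > cod → go right; fox > doe → go right; fox < gnu → go left; fox > elk → go right; fox > emu → go right. Place as right child of emu.
Insert ape: ape < owl → go left; ape < hen → go left; ape < cod → go left; ape < cat → go left. Place as left child of cat.
Insert bee: bee < owl → go left; bee < hen → go left; bee < cod → go left; bee < cat → go left; bee > ape → go right. Place as right child of ape.
Insert boa: boa < owl → go left; boa < hen → go left; boa < cod → go left; boa < cat → go left; boa > ape → go right; boa > bee → go right. Place as right child of bee.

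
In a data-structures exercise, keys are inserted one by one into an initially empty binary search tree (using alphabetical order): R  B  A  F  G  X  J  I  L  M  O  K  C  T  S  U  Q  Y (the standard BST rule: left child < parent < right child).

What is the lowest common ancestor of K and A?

B

Insert R: tree is empty, so R becomes the root.
Insert B: B < R → go left. Place as left child of R.
Insert A: A < R → go left; A < B → go left. Place as left child of B.
Insert F: F < R → go left; F > B → go right. Place as right child of B.
Insert G: G < R → go left; G > B → go right; G > F → go right. Place as right child of F.
Insert X: X > R → go right. Place as right child of R.
Insert J: J < R → go left; J > B → go right; J > F → go right; J > G → go right. Place as right child of G.
Insert I: I < R → go left; I > B → go right; I > F → go right; I > G → go right; I < J → go left. Place as left child of J.
Insert L: L < R → go left; L > B → go right; L > F → go right; L > G → go right; L > J → go right. Place as right child of J.
Insert M: M < R → go left; M > B → go right; M > F → go right; M > G → go right; M > J → go right; M > L → go right. Place as right child of L.
Insert O: O < R → go left; O > B → go right; O > F → go right; O > G → go right; O > J → go right; O > L → go right; O > M → go right. Place as right child of M.
Insert K: K < R → go left; K > B → go right; K > F → go right; K > G → go right; K > J → go right; K < L → go left. Place as left child of L.
Insert C: C < R → go left; C > B → go right; C < F → go left. Place as left child of F.
Insert T: T > R → go right; T < X → go left. Place as left child of X.
Insert S: S > R → go right; S < X → go left; S < T → go left. Place as left child of T.
Insert U: U > R → go right; U < X → go left; U > T → go right. Place as right child of T.
Insert Q: Q < R → go left; Q > B → go right; Q > F → go right; Q > G → go right; Q > J → go right; Q > L → go right; Q > M → go right; Q > O → go right. Place as right child of O.
Insert Y: Y > R → go right; Y > X → go right. Place as right child of X.

Path to K: R → B → F → G → J → L → K
Path to A: R → B → A
The paths share a prefix ending at B, then split left and right.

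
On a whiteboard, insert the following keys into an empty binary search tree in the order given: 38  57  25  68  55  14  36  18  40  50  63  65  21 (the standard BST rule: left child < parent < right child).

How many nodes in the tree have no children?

38: root
57: right child of 38 (depth 1)
25: left child of 38 (depth 1)
68: right child of 57 (depth 2)
55: left child of 57 (depth 2)
14: left child of 25 (depth 2)
36: right child of 25 (depth 2)
18: right child of 14 (depth 3)
40: left child of 55 (depth 3)
50: right child of 40 (depth 4)
63: left child of 68 (depth 3)
65: right child of 63 (depth 4)
21: right child of 18 (depth 4)

Leaves: 21, 36, 50, 65 — 4 in total.

4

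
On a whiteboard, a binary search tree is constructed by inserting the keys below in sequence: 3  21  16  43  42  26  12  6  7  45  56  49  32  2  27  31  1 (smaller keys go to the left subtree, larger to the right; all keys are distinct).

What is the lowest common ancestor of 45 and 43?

Insert 3: tree is empty, so 3 becomes the root.
Insert 21: 21 > 3 → go right. Place as right child of 3.
Insert 16: 16 > 3 → go right; 16 < 21 → go left. Place as left child of 21.
Insert 43: 43 > 3 → go right; 43 > 21 → go right. Place as right child of 21.
Insert 42: 42 > 3 → go right; 42 > 21 → go right; 42 < 43 → go left. Place as left child of 43.
Insert 26: 26 > 3 → go right; 26 > 21 → go right; 26 < 43 → go left; 26 < 42 → go left. Place as left child of 42.
Insert 12: 12 > 3 → go right; 12 < 21 → go left; 12 < 16 → go left. Place as left child of 16.
Insert 6: 6 > 3 → go right; 6 < 21 → go left; 6 < 16 → go left; 6 < 12 → go left. Place as left child of 12.
Insert 7: 7 > 3 → go right; 7 < 21 → go left; 7 < 16 → go left; 7 < 12 → go left; 7 > 6 → go right. Place as right child of 6.
Insert 45: 45 > 3 → go right; 45 > 21 → go right; 45 > 43 → go right. Place as right child of 43.
Insert 56: 56 > 3 → go right; 56 > 21 → go right; 56 > 43 → go right; 56 > 45 → go right. Place as right child of 45.
Insert 49: 49 > 3 → go right; 49 > 21 → go right; 49 > 43 → go right; 49 > 45 → go right; 49 < 56 → go left. Place as left child of 56.
Insert 32: 32 > 3 → go right; 32 > 21 → go right; 32 < 43 → go left; 32 < 42 → go left; 32 > 26 → go right. Place as right child of 26.
Insert 2: 2 < 3 → go left. Place as left child of 3.
Insert 27: 27 > 3 → go right; 27 > 21 → go right; 27 < 43 → go left; 27 < 42 → go left; 27 > 26 → go right; 27 < 32 → go left. Place as left child of 32.
Insert 31: 31 > 3 → go right; 31 > 21 → go right; 31 < 43 → go left; 31 < 42 → go left; 31 > 26 → go right; 31 < 32 → go left; 31 > 27 → go right. Place as right child of 27.
Insert 1: 1 < 3 → go left; 1 < 2 → go left. Place as left child of 2.

Path to 45: 3 → 21 → 43 → 45
Path to 43: 3 → 21 → 43
43 lies on both paths and is an ancestor of the other node.

43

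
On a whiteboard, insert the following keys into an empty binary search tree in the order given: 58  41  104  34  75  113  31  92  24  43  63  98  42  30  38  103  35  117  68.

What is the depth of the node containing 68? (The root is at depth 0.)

4

Insert 58: tree is empty, so 58 becomes the root.
Insert 41: 41 < 58 → go left. Place as left child of 58.
Insert 104: 104 > 58 → go right. Place as right child of 58.
Insert 34: 34 < 58 → go left; 34 < 41 → go left. Place as left child of 41.
Insert 75: 75 > 58 → go right; 75 < 104 → go left. Place as left child of 104.
Insert 113: 113 > 58 → go right; 113 > 104 → go right. Place as right child of 104.
Insert 31: 31 < 58 → go left; 31 < 41 → go left; 31 < 34 → go left. Place as left child of 34.
Insert 92: 92 > 58 → go right; 92 < 104 → go left; 92 > 75 → go right. Place as right child of 75.
Insert 24: 24 < 58 → go left; 24 < 41 → go left; 24 < 34 → go left; 24 < 31 → go left. Place as left child of 31.
Insert 43: 43 < 58 → go left; 43 > 41 → go right. Place as right child of 41.
Insert 63: 63 > 58 → go right; 63 < 104 → go left; 63 < 75 → go left. Place as left child of 75.
Insert 98: 98 > 58 → go right; 98 < 104 → go left; 98 > 75 → go right; 98 > 92 → go right. Place as right child of 92.
Insert 42: 42 < 58 → go left; 42 > 41 → go right; 42 < 43 → go left. Place as left child of 43.
Insert 30: 30 < 58 → go left; 30 < 41 → go left; 30 < 34 → go left; 30 < 31 → go left; 30 > 24 → go right. Place as right child of 24.
Insert 38: 38 < 58 → go left; 38 < 41 → go left; 38 > 34 → go right. Place as right child of 34.
Insert 103: 103 > 58 → go right; 103 < 104 → go left; 103 > 75 → go right; 103 > 92 → go right; 103 > 98 → go right. Place as right child of 98.
Insert 35: 35 < 58 → go left; 35 < 41 → go left; 35 > 34 → go right; 35 < 38 → go left. Place as left child of 38.
Insert 117: 117 > 58 → go right; 117 > 104 → go right; 117 > 113 → go right. Place as right child of 113.
Insert 68: 68 > 58 → go right; 68 < 104 → go left; 68 < 75 → go left; 68 > 63 → go right. Place as right child of 63.

Path to 68: 58 → 104 → 75 → 63 → 68, which is 4 edges.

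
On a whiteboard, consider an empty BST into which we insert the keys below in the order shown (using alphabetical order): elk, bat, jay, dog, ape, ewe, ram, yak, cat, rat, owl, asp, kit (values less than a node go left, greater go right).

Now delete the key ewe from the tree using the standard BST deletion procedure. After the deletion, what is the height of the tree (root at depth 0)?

Resulting structure (node: left, right):
  elk: L=bat, R=jay
  bat: L=ape, R=dog
  jay: L=ewe, R=ram
  dog: L=cat, R=–
  ape: L=–, R=asp
  ewe: L=–, R=–
  ram: L=owl, R=yak
  yak: L=rat, R=–
  cat: L=–, R=–
  rat: L=–, R=–
  owl: L=kit, R=–
  asp: L=–, R=–
  kit: L=–, R=–

Delete ewe (at most one child — splice it out).
After deletion, deepest node is rat at depth 4.

4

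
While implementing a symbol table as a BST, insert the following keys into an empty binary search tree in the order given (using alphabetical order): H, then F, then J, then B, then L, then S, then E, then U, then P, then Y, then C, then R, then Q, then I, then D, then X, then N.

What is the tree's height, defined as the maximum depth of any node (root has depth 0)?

Insert H: tree is empty, so H becomes the root.
Insert F: F < H → go left. Place as left child of H.
Insert J: J > H → go right. Place as right child of H.
Insert B: B < H → go left; B < F → go left. Place as left child of F.
Insert L: L > H → go right; L > J → go right. Place as right child of J.
Insert S: S > H → go right; S > J → go right; S > L → go right. Place as right child of L.
Insert E: E < H → go left; E < F → go left; E > B → go right. Place as right child of B.
Insert U: U > H → go right; U > J → go right; U > L → go right; U > S → go right. Place as right child of S.
Insert P: P > H → go right; P > J → go right; P > L → go right; P < S → go left. Place as left child of S.
Insert Y: Y > H → go right; Y > J → go right; Y > L → go right; Y > S → go right; Y > U → go right. Place as right child of U.
Insert C: C < H → go left; C < F → go left; C > B → go right; C < E → go left. Place as left child of E.
Insert R: R > H → go right; R > J → go right; R > L → go right; R < S → go left; R > P → go right. Place as right child of P.
Insert Q: Q > H → go right; Q > J → go right; Q > L → go right; Q < S → go left; Q > P → go right; Q < R → go left. Place as left child of R.
Insert I: I > H → go right; I < J → go left. Place as left child of J.
Insert D: D < H → go left; D < F → go left; D > B → go right; D < E → go left; D > C → go right. Place as right child of C.
Insert X: X > H → go right; X > J → go right; X > L → go right; X > S → go right; X > U → go right; X < Y → go left. Place as left child of Y.
Insert N: N > H → go right; N > J → go right; N > L → go right; N < S → go left; N < P → go left. Place as left child of P.

The deepest node is Q at depth 6.

6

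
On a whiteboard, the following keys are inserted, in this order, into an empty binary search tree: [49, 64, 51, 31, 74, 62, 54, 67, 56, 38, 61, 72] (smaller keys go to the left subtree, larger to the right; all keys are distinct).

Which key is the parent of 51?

49: root
64: right child of 49 (depth 1)
51: left child of 64 (depth 2)
31: left child of 49 (depth 1)
74: right child of 64 (depth 2)
62: right child of 51 (depth 3)
54: left child of 62 (depth 4)
67: left child of 74 (depth 3)
56: right child of 54 (depth 5)
38: right child of 31 (depth 2)
61: right child of 56 (depth 6)
72: right child of 67 (depth 4)

64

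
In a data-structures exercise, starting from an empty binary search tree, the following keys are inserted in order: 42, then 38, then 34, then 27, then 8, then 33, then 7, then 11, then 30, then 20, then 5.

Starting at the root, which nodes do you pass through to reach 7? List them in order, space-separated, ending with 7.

42 38 34 27 8 7

42: root
38: left child of 42 (depth 1)
34: left child of 38 (depth 2)
27: left child of 34 (depth 3)
8: left child of 27 (depth 4)
33: right child of 27 (depth 4)
7: left child of 8 (depth 5)
11: right child of 8 (depth 5)
30: left child of 33 (depth 5)
20: right child of 11 (depth 6)
5: left child of 7 (depth 6)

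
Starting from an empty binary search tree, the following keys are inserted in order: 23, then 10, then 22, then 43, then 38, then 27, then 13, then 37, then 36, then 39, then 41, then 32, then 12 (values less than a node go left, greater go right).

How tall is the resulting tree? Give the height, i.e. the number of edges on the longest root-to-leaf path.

Insert 23: tree is empty, so 23 becomes the root.
Insert 10: 10 < 23 → go left. Place as left child of 23.
Insert 22: 22 < 23 → go left; 22 > 10 → go right. Place as right child of 10.
Insert 43: 43 > 23 → go right. Place as right child of 23.
Insert 38: 38 > 23 → go right; 38 < 43 → go left. Place as left child of 43.
Insert 27: 27 > 23 → go right; 27 < 43 → go left; 27 < 38 → go left. Place as left child of 38.
Insert 13: 13 < 23 → go left; 13 > 10 → go right; 13 < 22 → go left. Place as left child of 22.
Insert 37: 37 > 23 → go right; 37 < 43 → go left; 37 < 38 → go left; 37 > 27 → go right. Place as right child of 27.
Insert 36: 36 > 23 → go right; 36 < 43 → go left; 36 < 38 → go left; 36 > 27 → go right; 36 < 37 → go left. Place as left child of 37.
Insert 39: 39 > 23 → go right; 39 < 43 → go left; 39 > 38 → go right. Place as right child of 38.
Insert 41: 41 > 23 → go right; 41 < 43 → go left; 41 > 38 → go right; 41 > 39 → go right. Place as right child of 39.
Insert 32: 32 > 23 → go right; 32 < 43 → go left; 32 < 38 → go left; 32 > 27 → go right; 32 < 37 → go left; 32 < 36 → go left. Place as left child of 36.
Insert 12: 12 < 23 → go left; 12 > 10 → go right; 12 < 22 → go left; 12 < 13 → go left. Place as left child of 13.

The deepest node is 32 at depth 6.

6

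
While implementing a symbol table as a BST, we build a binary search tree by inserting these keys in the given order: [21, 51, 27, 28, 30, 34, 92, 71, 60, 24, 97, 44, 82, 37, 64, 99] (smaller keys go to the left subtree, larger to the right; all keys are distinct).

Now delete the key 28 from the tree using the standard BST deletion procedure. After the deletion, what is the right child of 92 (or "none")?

97

Insert 21: tree is empty, so 21 becomes the root.
Insert 51: 51 > 21 → go right. Place as right child of 21.
Insert 27: 27 > 21 → go right; 27 < 51 → go left. Place as left child of 51.
Insert 28: 28 > 21 → go right; 28 < 51 → go left; 28 > 27 → go right. Place as right child of 27.
Insert 30: 30 > 21 → go right; 30 < 51 → go left; 30 > 27 → go right; 30 > 28 → go right. Place as right child of 28.
Insert 34: 34 > 21 → go right; 34 < 51 → go left; 34 > 27 → go right; 34 > 28 → go right; 34 > 30 → go right. Place as right child of 30.
Insert 92: 92 > 21 → go right; 92 > 51 → go right. Place as right child of 51.
Insert 71: 71 > 21 → go right; 71 > 51 → go right; 71 < 92 → go left. Place as left child of 92.
Insert 60: 60 > 21 → go right; 60 > 51 → go right; 60 < 92 → go left; 60 < 71 → go left. Place as left child of 71.
Insert 24: 24 > 21 → go right; 24 < 51 → go left; 24 < 27 → go left. Place as left child of 27.
Insert 97: 97 > 21 → go right; 97 > 51 → go right; 97 > 92 → go right. Place as right child of 92.
Insert 44: 44 > 21 → go right; 44 < 51 → go left; 44 > 27 → go right; 44 > 28 → go right; 44 > 30 → go right; 44 > 34 → go right. Place as right child of 34.
Insert 82: 82 > 21 → go right; 82 > 51 → go right; 82 < 92 → go left; 82 > 71 → go right. Place as right child of 71.
Insert 37: 37 > 21 → go right; 37 < 51 → go left; 37 > 27 → go right; 37 > 28 → go right; 37 > 30 → go right; 37 > 34 → go right; 37 < 44 → go left. Place as left child of 44.
Insert 64: 64 > 21 → go right; 64 > 51 → go right; 64 < 92 → go left; 64 < 71 → go left; 64 > 60 → go right. Place as right child of 60.
Insert 99: 99 > 21 → go right; 99 > 51 → go right; 99 > 92 → go right; 99 > 97 → go right. Place as right child of 97.

Delete 28 (at most one child — splice it out).
After deletion, 92's right child: 97.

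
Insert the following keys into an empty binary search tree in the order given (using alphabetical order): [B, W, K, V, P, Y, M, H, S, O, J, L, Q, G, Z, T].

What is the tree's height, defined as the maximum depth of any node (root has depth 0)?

B: root
W: right child of B (depth 1)
K: left child of W (depth 2)
V: right child of K (depth 3)
P: left child of V (depth 4)
Y: right child of W (depth 2)
M: left child of P (depth 5)
H: left child of K (depth 3)
S: right child of P (depth 5)
O: right child of M (depth 6)
J: right child of H (depth 4)
L: left child of M (depth 6)
Q: left child of S (depth 6)
G: left child of H (depth 4)
Z: right child of Y (depth 3)
T: right child of S (depth 6)

The deepest node is O at depth 6.

6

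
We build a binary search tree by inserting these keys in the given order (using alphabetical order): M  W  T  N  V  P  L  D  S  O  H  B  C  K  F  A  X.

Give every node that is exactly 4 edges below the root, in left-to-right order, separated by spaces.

Insert M: tree is empty, so M becomes the root.
Insert W: W > M → go right. Place as right child of M.
Insert T: T > M → go right; T < W → go left. Place as left child of W.
Insert N: N > M → go right; N < W → go left; N < T → go left. Place as left child of T.
Insert V: V > M → go right; V < W → go left; V > T → go right. Place as right child of T.
Insert P: P > M → go right; P < W → go left; P < T → go left; P > N → go right. Place as right child of N.
Insert L: L < M → go left. Place as left child of M.
Insert D: D < M → go left; D < L → go left. Place as left child of L.
Insert S: S > M → go right; S < W → go left; S < T → go left; S > N → go right; S > P → go right. Place as right child of P.
Insert O: O > M → go right; O < W → go left; O < T → go left; O > N → go right; O < P → go left. Place as left child of P.
Insert H: H < M → go left; H < L → go left; H > D → go right. Place as right child of D.
Insert B: B < M → go left; B < L → go left; B < D → go left. Place as left child of D.
Insert C: C < M → go left; C < L → go left; C < D → go left; C > B → go right. Place as right child of B.
Insert K: K < M → go left; K < L → go left; K > D → go right; K > H → go right. Place as right child of H.
Insert F: F < M → go left; F < L → go left; F > D → go right; F < H → go left. Place as left child of H.
Insert A: A < M → go left; A < L → go left; A < D → go left; A < B → go left. Place as left child of B.
Insert X: X > M → go right; X > W → go right. Place as right child of W.

A C F K P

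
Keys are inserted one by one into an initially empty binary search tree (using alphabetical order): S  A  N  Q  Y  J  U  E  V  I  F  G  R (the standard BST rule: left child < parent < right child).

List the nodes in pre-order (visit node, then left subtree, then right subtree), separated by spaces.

S A N J E I F G Q R Y U V

S: root
A: left child of S (depth 1)
N: right child of A (depth 2)
Q: right child of N (depth 3)
Y: right child of S (depth 1)
J: left child of N (depth 3)
U: left child of Y (depth 2)
E: left child of J (depth 4)
V: right child of U (depth 3)
I: right child of E (depth 5)
F: left child of I (depth 6)
G: right child of F (depth 7)
R: right child of Q (depth 4)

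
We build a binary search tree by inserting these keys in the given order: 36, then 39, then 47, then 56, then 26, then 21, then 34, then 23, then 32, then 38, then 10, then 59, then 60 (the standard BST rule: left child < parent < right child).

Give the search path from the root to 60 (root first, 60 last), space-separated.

Insert 36: tree is empty, so 36 becomes the root.
Insert 39: 39 > 36 → go right. Place as right child of 36.
Insert 47: 47 > 36 → go right; 47 > 39 → go right. Place as right child of 39.
Insert 56: 56 > 36 → go right; 56 > 39 → go right; 56 > 47 → go right. Place as right child of 47.
Insert 26: 26 < 36 → go left. Place as left child of 36.
Insert 21: 21 < 36 → go left; 21 < 26 → go left. Place as left child of 26.
Insert 34: 34 < 36 → go left; 34 > 26 → go right. Place as right child of 26.
Insert 23: 23 < 36 → go left; 23 < 26 → go left; 23 > 21 → go right. Place as right child of 21.
Insert 32: 32 < 36 → go left; 32 > 26 → go right; 32 < 34 → go left. Place as left child of 34.
Insert 38: 38 > 36 → go right; 38 < 39 → go left. Place as left child of 39.
Insert 10: 10 < 36 → go left; 10 < 26 → go left; 10 < 21 → go left. Place as left child of 21.
Insert 59: 59 > 36 → go right; 59 > 39 → go right; 59 > 47 → go right; 59 > 56 → go right. Place as right child of 56.
Insert 60: 60 > 36 → go right; 60 > 39 → go right; 60 > 47 → go right; 60 > 56 → go right; 60 > 59 → go right. Place as right child of 59.

36 39 47 56 59 60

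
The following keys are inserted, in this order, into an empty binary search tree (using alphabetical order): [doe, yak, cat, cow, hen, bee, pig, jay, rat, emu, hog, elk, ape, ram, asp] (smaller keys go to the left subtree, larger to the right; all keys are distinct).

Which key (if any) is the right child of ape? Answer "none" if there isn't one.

Resulting structure (node: left, right):
  doe: L=cat, R=yak
  yak: L=hen, R=–
  cat: L=bee, R=cow
  cow: L=–, R=–
  hen: L=emu, R=pig
  bee: L=ape, R=–
  pig: L=jay, R=rat
  jay: L=hog, R=–
  rat: L=ram, R=–
  emu: L=elk, R=–
  hog: L=–, R=–
  elk: L=–, R=–
  ape: L=–, R=asp
  ram: L=–, R=–
  asp: L=–, R=–

asp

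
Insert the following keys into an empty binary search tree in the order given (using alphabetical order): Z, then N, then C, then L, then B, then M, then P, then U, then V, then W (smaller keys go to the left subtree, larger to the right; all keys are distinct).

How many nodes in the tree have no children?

Insert Z: tree is empty, so Z becomes the root.
Insert N: N < Z → go left. Place as left child of Z.
Insert C: C < Z → go left; C < N → go left. Place as left child of N.
Insert L: L < Z → go left; L < N → go left; L > C → go right. Place as right child of C.
Insert B: B < Z → go left; B < N → go left; B < C → go left. Place as left child of C.
Insert M: M < Z → go left; M < N → go left; M > C → go right; M > L → go right. Place as right child of L.
Insert P: P < Z → go left; P > N → go right. Place as right child of N.
Insert U: U < Z → go left; U > N → go right; U > P → go right. Place as right child of P.
Insert V: V < Z → go left; V > N → go right; V > P → go right; V > U → go right. Place as right child of U.
Insert W: W < Z → go left; W > N → go right; W > P → go right; W > U → go right; W > V → go right. Place as right child of V.

Leaves: B, M, W — 3 in total.

3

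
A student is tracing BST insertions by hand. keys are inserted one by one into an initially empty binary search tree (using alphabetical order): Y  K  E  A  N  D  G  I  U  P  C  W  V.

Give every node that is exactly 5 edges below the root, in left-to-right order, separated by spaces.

Insert Y: tree is empty, so Y becomes the root.
Insert K: K < Y → go left. Place as left child of Y.
Insert E: E < Y → go left; E < K → go left. Place as left child of K.
Insert A: A < Y → go left; A < K → go left; A < E → go left. Place as left child of E.
Insert N: N < Y → go left; N > K → go right. Place as right child of K.
Insert D: D < Y → go left; D < K → go left; D < E → go left; D > A → go right. Place as right child of A.
Insert G: G < Y → go left; G < K → go left; G > E → go right. Place as right child of E.
Insert I: I < Y → go left; I < K → go left; I > E → go right; I > G → go right. Place as right child of G.
Insert U: U < Y → go left; U > K → go right; U > N → go right. Place as right child of N.
Insert P: P < Y → go left; P > K → go right; P > N → go right; P < U → go left. Place as left child of U.
Insert C: C < Y → go left; C < K → go left; C < E → go left; C > A → go right; C < D → go left. Place as left child of D.
Insert W: W < Y → go left; W > K → go right; W > N → go right; W > U → go right. Place as right child of U.
Insert V: V < Y → go left; V > K → go right; V > N → go right; V > U → go right; V < W → go left. Place as left child of W.

C V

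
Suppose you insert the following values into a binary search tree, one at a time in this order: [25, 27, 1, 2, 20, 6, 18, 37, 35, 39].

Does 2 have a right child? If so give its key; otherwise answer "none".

25: root
27: right child of 25 (depth 1)
1: left child of 25 (depth 1)
2: right child of 1 (depth 2)
20: right child of 2 (depth 3)
6: left child of 20 (depth 4)
18: right child of 6 (depth 5)
37: right child of 27 (depth 2)
35: left child of 37 (depth 3)
39: right child of 37 (depth 3)

20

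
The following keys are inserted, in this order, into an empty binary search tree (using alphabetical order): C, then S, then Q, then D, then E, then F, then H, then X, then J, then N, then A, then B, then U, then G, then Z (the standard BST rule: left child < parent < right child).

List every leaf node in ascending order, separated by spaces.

C: root
S: right child of C (depth 1)
Q: left child of S (depth 2)
D: left child of Q (depth 3)
E: right child of D (depth 4)
F: right child of E (depth 5)
H: right child of F (depth 6)
X: right child of S (depth 2)
J: right child of H (depth 7)
N: right child of J (depth 8)
A: left child of C (depth 1)
B: right child of A (depth 2)
U: left child of X (depth 3)
G: left child of H (depth 7)
Z: right child of X (depth 3)

B G N U Z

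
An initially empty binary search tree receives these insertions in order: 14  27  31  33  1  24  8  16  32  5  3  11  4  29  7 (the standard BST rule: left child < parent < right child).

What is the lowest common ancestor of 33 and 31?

Insert 14: tree is empty, so 14 becomes the root.
Insert 27: 27 > 14 → go right. Place as right child of 14.
Insert 31: 31 > 14 → go right; 31 > 27 → go right. Place as right child of 27.
Insert 33: 33 > 14 → go right; 33 > 27 → go right; 33 > 31 → go right. Place as right child of 31.
Insert 1: 1 < 14 → go left. Place as left child of 14.
Insert 24: 24 > 14 → go right; 24 < 27 → go left. Place as left child of 27.
Insert 8: 8 < 14 → go left; 8 > 1 → go right. Place as right child of 1.
Insert 16: 16 > 14 → go right; 16 < 27 → go left; 16 < 24 → go left. Place as left child of 24.
Insert 32: 32 > 14 → go right; 32 > 27 → go right; 32 > 31 → go right; 32 < 33 → go left. Place as left child of 33.
Insert 5: 5 < 14 → go left; 5 > 1 → go right; 5 < 8 → go left. Place as left child of 8.
Insert 3: 3 < 14 → go left; 3 > 1 → go right; 3 < 8 → go left; 3 < 5 → go left. Place as left child of 5.
Insert 11: 11 < 14 → go left; 11 > 1 → go right; 11 > 8 → go right. Place as right child of 8.
Insert 4: 4 < 14 → go left; 4 > 1 → go right; 4 < 8 → go left; 4 < 5 → go left; 4 > 3 → go right. Place as right child of 3.
Insert 29: 29 > 14 → go right; 29 > 27 → go right; 29 < 31 → go left. Place as left child of 31.
Insert 7: 7 < 14 → go left; 7 > 1 → go right; 7 < 8 → go left; 7 > 5 → go right. Place as right child of 5.

Path to 33: 14 → 27 → 31 → 33
Path to 31: 14 → 27 → 31
31 lies on both paths and is an ancestor of the other node.

31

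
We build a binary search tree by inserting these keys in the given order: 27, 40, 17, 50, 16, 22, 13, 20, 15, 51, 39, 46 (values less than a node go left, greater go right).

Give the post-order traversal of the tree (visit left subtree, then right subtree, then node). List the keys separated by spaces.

27: root
40: right child of 27 (depth 1)
17: left child of 27 (depth 1)
50: right child of 40 (depth 2)
16: left child of 17 (depth 2)
22: right child of 17 (depth 2)
13: left child of 16 (depth 3)
20: left child of 22 (depth 3)
15: right child of 13 (depth 4)
51: right child of 50 (depth 3)
39: left child of 40 (depth 2)
46: left child of 50 (depth 3)

15 13 16 20 22 17 39 46 51 50 40 27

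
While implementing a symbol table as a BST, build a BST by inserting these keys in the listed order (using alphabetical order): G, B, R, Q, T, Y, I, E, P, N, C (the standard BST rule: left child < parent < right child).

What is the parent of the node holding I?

Q

G: root
B: left child of G (depth 1)
R: right child of G (depth 1)
Q: left child of R (depth 2)
T: right child of R (depth 2)
Y: right child of T (depth 3)
I: left child of Q (depth 3)
E: right child of B (depth 2)
P: right child of I (depth 4)
N: left child of P (depth 5)
C: left child of E (depth 3)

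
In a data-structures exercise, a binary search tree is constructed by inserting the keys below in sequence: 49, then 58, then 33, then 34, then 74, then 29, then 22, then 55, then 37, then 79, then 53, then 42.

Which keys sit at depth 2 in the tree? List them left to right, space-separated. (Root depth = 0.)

29 34 55 74

Insert 49: tree is empty, so 49 becomes the root.
Insert 58: 58 > 49 → go right. Place as right child of 49.
Insert 33: 33 < 49 → go left. Place as left child of 49.
Insert 34: 34 < 49 → go left; 34 > 33 → go right. Place as right child of 33.
Insert 74: 74 > 49 → go right; 74 > 58 → go right. Place as right child of 58.
Insert 29: 29 < 49 → go left; 29 < 33 → go left. Place as left child of 33.
Insert 22: 22 < 49 → go left; 22 < 33 → go left; 22 < 29 → go left. Place as left child of 29.
Insert 55: 55 > 49 → go right; 55 < 58 → go left. Place as left child of 58.
Insert 37: 37 < 49 → go left; 37 > 33 → go right; 37 > 34 → go right. Place as right child of 34.
Insert 79: 79 > 49 → go right; 79 > 58 → go right; 79 > 74 → go right. Place as right child of 74.
Insert 53: 53 > 49 → go right; 53 < 58 → go left; 53 < 55 → go left. Place as left child of 55.
Insert 42: 42 < 49 → go left; 42 > 33 → go right; 42 > 34 → go right; 42 > 37 → go right. Place as right child of 37.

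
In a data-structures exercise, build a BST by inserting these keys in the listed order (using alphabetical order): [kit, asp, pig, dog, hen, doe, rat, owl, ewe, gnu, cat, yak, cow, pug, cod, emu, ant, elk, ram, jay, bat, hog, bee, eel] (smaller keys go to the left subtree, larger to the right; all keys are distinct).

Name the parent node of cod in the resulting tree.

cow

Resulting structure (node: left, right):
  kit: L=asp, R=pig
  asp: L=ant, R=dog
  pig: L=owl, R=rat
  dog: L=doe, R=hen
  hen: L=ewe, R=jay
  doe: L=cat, R=–
  rat: L=pug, R=yak
  owl: L=–, R=–
  ewe: L=emu, R=gnu
  gnu: L=–, R=–
  cat: L=bat, R=cow
  yak: L=–, R=–
  cow: L=cod, R=–
  pug: L=–, R=ram
  cod: L=–, R=–
  emu: L=elk, R=–
  ant: L=–, R=–
  elk: L=eel, R=–
  ram: L=–, R=–
  jay: L=hog, R=–
  bat: L=–, R=bee
  hog: L=–, R=–
  bee: L=–, R=–
  eel: L=–, R=–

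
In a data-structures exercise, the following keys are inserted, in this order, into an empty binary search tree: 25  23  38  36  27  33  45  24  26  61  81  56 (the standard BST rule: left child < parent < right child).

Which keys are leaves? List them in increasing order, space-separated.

Insert 25: tree is empty, so 25 becomes the root.
Insert 23: 23 < 25 → go left. Place as left child of 25.
Insert 38: 38 > 25 → go right. Place as right child of 25.
Insert 36: 36 > 25 → go right; 36 < 38 → go left. Place as left child of 38.
Insert 27: 27 > 25 → go right; 27 < 38 → go left; 27 < 36 → go left. Place as left child of 36.
Insert 33: 33 > 25 → go right; 33 < 38 → go left; 33 < 36 → go left; 33 > 27 → go right. Place as right child of 27.
Insert 45: 45 > 25 → go right; 45 > 38 → go right. Place as right child of 38.
Insert 24: 24 < 25 → go left; 24 > 23 → go right. Place as right child of 23.
Insert 26: 26 > 25 → go right; 26 < 38 → go left; 26 < 36 → go left; 26 < 27 → go left. Place as left child of 27.
Insert 61: 61 > 25 → go right; 61 > 38 → go right; 61 > 45 → go right. Place as right child of 45.
Insert 81: 81 > 25 → go right; 81 > 38 → go right; 81 > 45 → go right; 81 > 61 → go right. Place as right child of 61.
Insert 56: 56 > 25 → go right; 56 > 38 → go right; 56 > 45 → go right; 56 < 61 → go left. Place as left child of 61.

24 26 33 56 81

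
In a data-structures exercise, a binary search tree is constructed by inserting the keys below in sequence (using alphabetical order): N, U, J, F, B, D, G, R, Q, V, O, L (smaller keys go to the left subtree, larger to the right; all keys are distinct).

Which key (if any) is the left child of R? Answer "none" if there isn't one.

Insert N: tree is empty, so N becomes the root.
Insert U: U > N → go right. Place as right child of N.
Insert J: J < N → go left. Place as left child of N.
Insert F: F < N → go left; F < J → go left. Place as left child of J.
Insert B: B < N → go left; B < J → go left; B < F → go left. Place as left child of F.
Insert D: D < N → go left; D < J → go left; D < F → go left; D > B → go right. Place as right child of B.
Insert G: G < N → go left; G < J → go left; G > F → go right. Place as right child of F.
Insert R: R > N → go right; R < U → go left. Place as left child of U.
Insert Q: Q > N → go right; Q < U → go left; Q < R → go left. Place as left child of R.
Insert V: V > N → go right; V > U → go right. Place as right child of U.
Insert O: O > N → go right; O < U → go left; O < R → go left; O < Q → go left. Place as left child of Q.
Insert L: L < N → go left; L > J → go right. Place as right child of J.

Q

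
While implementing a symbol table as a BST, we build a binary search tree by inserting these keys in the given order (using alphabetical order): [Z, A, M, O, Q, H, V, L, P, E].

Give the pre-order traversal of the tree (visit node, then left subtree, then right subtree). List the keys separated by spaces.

Z A M H E L O Q P V

Insert Z: tree is empty, so Z becomes the root.
Insert A: A < Z → go left. Place as left child of Z.
Insert M: M < Z → go left; M > A → go right. Place as right child of A.
Insert O: O < Z → go left; O > A → go right; O > M → go right. Place as right child of M.
Insert Q: Q < Z → go left; Q > A → go right; Q > M → go right; Q > O → go right. Place as right child of O.
Insert H: H < Z → go left; H > A → go right; H < M → go left. Place as left child of M.
Insert V: V < Z → go left; V > A → go right; V > M → go right; V > O → go right; V > Q → go right. Place as right child of Q.
Insert L: L < Z → go left; L > A → go right; L < M → go left; L > H → go right. Place as right child of H.
Insert P: P < Z → go left; P > A → go right; P > M → go right; P > O → go right; P < Q → go left. Place as left child of Q.
Insert E: E < Z → go left; E > A → go right; E < M → go left; E < H → go left. Place as left child of H.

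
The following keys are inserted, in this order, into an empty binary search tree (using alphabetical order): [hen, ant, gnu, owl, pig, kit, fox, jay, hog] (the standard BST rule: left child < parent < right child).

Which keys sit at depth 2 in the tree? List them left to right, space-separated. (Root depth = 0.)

Insert hen: tree is empty, so hen becomes the root.
Insert ant: ant < hen → go left. Place as left child of hen.
Insert gnu: gnu < hen → go left; gnu > ant → go right. Place as right child of ant.
Insert owl: owl > hen → go right. Place as right child of hen.
Insert pig: pig > hen → go right; pig > owl → go right. Place as right child of owl.
Insert kit: kit > hen → go right; kit < owl → go left. Place as left child of owl.
Insert fox: fox < hen → go left; fox > ant → go right; fox < gnu → go left. Place as left child of gnu.
Insert jay: jay > hen → go right; jay < owl → go left; jay < kit → go left. Place as left child of kit.
Insert hog: hog > hen → go right; hog < owl → go left; hog < kit → go left; hog < jay → go left. Place as left child of jay.

gnu kit pig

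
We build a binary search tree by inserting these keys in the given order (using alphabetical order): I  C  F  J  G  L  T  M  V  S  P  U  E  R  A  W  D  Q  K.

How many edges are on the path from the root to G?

3

Insert I: tree is empty, so I becomes the root.
Insert C: C < I → go left. Place as left child of I.
Insert F: F < I → go left; F > C → go right. Place as right child of C.
Insert J: J > I → go right. Place as right child of I.
Insert G: G < I → go left; G > C → go right; G > F → go right. Place as right child of F.
Insert L: L > I → go right; L > J → go right. Place as right child of J.
Insert T: T > I → go right; T > J → go right; T > L → go right. Place as right child of L.
Insert M: M > I → go right; M > J → go right; M > L → go right; M < T → go left. Place as left child of T.
Insert V: V > I → go right; V > J → go right; V > L → go right; V > T → go right. Place as right child of T.
Insert S: S > I → go right; S > J → go right; S > L → go right; S < T → go left; S > M → go right. Place as right child of M.
Insert P: P > I → go right; P > J → go right; P > L → go right; P < T → go left; P > M → go right; P < S → go left. Place as left child of S.
Insert U: U > I → go right; U > J → go right; U > L → go right; U > T → go right; U < V → go left. Place as left child of V.
Insert E: E < I → go left; E > C → go right; E < F → go left. Place as left child of F.
Insert R: R > I → go right; R > J → go right; R > L → go right; R < T → go left; R > M → go right; R < S → go left; R > P → go right. Place as right child of P.
Insert A: A < I → go left; A < C → go left. Place as left child of C.
Insert W: W > I → go right; W > J → go right; W > L → go right; W > T → go right; W > V → go right. Place as right child of V.
Insert D: D < I → go left; D > C → go right; D < F → go left; D < E → go left. Place as left child of E.
Insert Q: Q > I → go right; Q > J → go right; Q > L → go right; Q < T → go left; Q > M → go right; Q < S → go left; Q > P → go right; Q < R → go left. Place as left child of R.
Insert K: K > I → go right; K > J → go right; K < L → go left. Place as left child of L.

Path to G: I → C → F → G, which is 3 edges.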